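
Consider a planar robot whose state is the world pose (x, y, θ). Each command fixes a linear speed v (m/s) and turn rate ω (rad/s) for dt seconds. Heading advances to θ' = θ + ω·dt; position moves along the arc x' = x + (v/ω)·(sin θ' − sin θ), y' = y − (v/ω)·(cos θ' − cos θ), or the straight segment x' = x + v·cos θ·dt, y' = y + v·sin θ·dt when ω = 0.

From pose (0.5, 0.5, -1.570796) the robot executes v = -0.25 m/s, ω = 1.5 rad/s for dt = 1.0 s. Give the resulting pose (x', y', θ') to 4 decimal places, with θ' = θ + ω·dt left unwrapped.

(0.3451, 0.6662, -0.0708)

θ' = -1.5708 + 1.5·1.0 = -0.0708
R = v/ω = -0.25/1.5 = -0.1667
x' = 0.5 + -0.1667·(sin -0.0708 − sin -1.5708) = 0.3451
y' = 0.5 − -0.1667·(cos -0.0708 − cos -1.5708) = 0.6662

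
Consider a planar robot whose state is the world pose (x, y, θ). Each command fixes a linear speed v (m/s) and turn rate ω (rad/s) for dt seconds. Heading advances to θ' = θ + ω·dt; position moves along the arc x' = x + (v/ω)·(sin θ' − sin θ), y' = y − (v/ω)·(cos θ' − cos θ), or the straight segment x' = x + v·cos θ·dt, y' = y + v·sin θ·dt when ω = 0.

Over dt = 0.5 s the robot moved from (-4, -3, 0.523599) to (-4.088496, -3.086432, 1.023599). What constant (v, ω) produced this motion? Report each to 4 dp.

Δθ = 1.023599 − 0.523599 = 0.500000
ω = Δθ/dt = 0.500000/0.5 = 1.0000
R = Δx/(sin θ' − sin θ) = -0.2500
v = R·ω = -0.2500·1.0000 = -0.2500

v = -0.2500, ω = 1.0000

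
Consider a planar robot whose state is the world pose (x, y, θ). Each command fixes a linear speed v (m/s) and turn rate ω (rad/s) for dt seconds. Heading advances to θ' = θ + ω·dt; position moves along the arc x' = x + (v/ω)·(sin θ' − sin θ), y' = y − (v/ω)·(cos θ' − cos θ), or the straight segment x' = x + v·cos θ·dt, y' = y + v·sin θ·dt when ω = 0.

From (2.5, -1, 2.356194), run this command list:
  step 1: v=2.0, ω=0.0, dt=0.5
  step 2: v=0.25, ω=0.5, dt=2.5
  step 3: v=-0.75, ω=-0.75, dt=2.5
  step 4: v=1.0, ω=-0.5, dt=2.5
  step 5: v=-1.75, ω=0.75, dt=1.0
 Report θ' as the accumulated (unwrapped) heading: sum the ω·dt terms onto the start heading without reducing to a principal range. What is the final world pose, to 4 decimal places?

step 1: θ'=2.3562 (straight) → pose (1.7929, -0.2929, 2.3562)
step 2: θ'=3.6062 (R=0.5000) → pose (1.2153, -0.1994, 3.6062)
step 3: θ'=1.7312 (R=1.0000) → pose (2.6505, -0.9337, 1.7312)
step 4: θ'=0.4812 (R=-2.0000) → pose (3.6992, 1.1586, 0.4812)
step 5: θ'=1.2312 (R=-2.3333) → pose (2.5791, -0.1325, 1.2312)

(2.5791, -0.1325, 1.2312)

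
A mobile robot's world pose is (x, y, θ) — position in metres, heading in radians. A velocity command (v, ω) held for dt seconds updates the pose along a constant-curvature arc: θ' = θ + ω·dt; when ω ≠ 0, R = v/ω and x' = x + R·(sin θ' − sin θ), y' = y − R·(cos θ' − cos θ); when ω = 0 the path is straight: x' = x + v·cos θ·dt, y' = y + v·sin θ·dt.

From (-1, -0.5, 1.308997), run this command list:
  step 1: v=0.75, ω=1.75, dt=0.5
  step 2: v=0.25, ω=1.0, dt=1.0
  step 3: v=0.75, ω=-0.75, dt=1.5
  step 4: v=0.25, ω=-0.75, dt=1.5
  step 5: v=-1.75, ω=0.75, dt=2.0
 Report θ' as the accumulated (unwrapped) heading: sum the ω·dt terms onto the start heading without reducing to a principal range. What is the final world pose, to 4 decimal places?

(-1.8184, -2.3125, 2.4340)

step 1: θ'=2.1840 (R=0.4286) → pose (-1.0635, -0.1424, 2.1840)
step 2: θ'=3.1840 (R=0.2500) → pose (-1.2785, -0.0365, 3.1840)
step 3: θ'=2.0590 (R=-1.0000) → pose (-2.2041, 0.4935, 2.0590)
step 4: θ'=0.9340 (R=-0.3333) → pose (-2.1777, 0.8481, 0.9340)
step 5: θ'=2.4340 (R=-2.3333) → pose (-1.8184, -2.3125, 2.4340)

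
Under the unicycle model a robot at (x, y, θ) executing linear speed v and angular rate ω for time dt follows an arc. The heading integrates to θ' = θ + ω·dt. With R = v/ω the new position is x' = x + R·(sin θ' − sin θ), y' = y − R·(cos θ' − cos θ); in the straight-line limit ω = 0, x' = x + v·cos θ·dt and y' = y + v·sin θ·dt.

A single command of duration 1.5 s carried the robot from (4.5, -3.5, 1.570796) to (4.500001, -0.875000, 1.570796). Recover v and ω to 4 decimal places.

v = 1.7500, ω = 0.0000

Δθ = 1.570796 − 1.570796 = 0.000000
ω = Δθ/dt = 0.000000/1.5 = 0.0000
ω = 0 → v = (Δx·cos θ + Δy·sin θ)/dt = 1.7500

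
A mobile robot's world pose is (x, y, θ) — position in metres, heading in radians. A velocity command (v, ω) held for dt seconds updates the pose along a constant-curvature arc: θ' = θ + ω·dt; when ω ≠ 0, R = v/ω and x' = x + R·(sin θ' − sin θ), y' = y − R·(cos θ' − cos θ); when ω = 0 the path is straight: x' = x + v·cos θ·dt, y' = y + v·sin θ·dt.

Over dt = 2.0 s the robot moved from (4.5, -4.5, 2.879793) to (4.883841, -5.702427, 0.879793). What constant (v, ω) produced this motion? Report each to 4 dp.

v = -0.7500, ω = -1.0000

Δθ = 0.879793 − 2.879793 = -2.000000
ω = Δθ/dt = -2.000000/2.0 = -1.0000
R = −Δy/(cos θ' − cos θ) = 0.7500
v = R·ω = 0.7500·-1.0000 = -0.7500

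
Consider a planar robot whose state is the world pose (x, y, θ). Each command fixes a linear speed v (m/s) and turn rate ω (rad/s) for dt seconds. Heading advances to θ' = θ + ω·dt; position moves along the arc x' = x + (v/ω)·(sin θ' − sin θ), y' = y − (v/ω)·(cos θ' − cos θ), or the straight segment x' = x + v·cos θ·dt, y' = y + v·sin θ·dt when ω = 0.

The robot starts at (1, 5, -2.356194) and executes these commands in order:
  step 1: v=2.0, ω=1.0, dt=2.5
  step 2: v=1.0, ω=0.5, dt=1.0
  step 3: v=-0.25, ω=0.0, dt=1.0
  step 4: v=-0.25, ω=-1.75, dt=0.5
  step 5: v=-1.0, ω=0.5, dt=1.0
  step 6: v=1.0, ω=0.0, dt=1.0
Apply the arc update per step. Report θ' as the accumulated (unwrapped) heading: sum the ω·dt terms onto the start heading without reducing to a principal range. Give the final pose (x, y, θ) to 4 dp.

step 1: θ'=0.1438 (R=2.0000) → pose (2.7008, 1.6064, 0.1438)
step 2: θ'=0.6438 (R=2.0000) → pose (3.6147, 1.9862, 0.6438)
step 3: θ'=0.6438 (straight) → pose (3.4147, 1.8361, 0.6438)
step 4: θ'=-0.2312 (R=0.1429) → pose (3.2963, 1.8113, -0.2312)
step 5: θ'=0.2688 (R=-2.0000) → pose (2.3068, 1.7927, 0.2688)
step 6: θ'=0.2688 (straight) → pose (3.2709, 2.0583, 0.2688)

(3.2709, 2.0583, 0.2688)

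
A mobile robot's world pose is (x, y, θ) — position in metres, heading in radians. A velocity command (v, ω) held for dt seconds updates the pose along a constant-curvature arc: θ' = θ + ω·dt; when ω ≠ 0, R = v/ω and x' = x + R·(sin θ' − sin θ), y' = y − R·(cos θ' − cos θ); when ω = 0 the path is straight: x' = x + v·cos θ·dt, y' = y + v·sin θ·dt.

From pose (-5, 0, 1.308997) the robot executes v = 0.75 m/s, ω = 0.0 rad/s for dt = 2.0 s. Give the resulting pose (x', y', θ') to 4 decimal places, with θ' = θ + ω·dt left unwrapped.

θ' = 1.3090 + 0.0·2.0 = 1.3090
ω = 0 → straight: x' = -5 + 0.75·cos(1.3090)·2.0 = -4.6118
y' = 0 + 0.75·sin(1.3090)·2.0 = 1.4489

(-4.6118, 1.4489, 1.3090)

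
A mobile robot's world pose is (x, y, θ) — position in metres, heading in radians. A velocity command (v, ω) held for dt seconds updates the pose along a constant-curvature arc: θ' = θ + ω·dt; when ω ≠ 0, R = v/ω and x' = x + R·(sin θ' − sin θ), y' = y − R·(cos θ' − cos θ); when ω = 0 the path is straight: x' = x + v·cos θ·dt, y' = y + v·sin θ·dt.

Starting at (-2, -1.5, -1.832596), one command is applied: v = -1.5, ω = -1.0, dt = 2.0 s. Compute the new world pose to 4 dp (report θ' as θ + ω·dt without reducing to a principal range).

θ' = -1.8326 + -1.0·2.0 = -3.8326
R = v/ω = -1.5/-1.0 = 1.5000
x' = -2 + 1.5000·(sin -3.8326 − sin -1.8326) = 0.4049
y' = -1.5 − 1.5000·(cos -3.8326 − cos -1.8326) = -0.7323

(0.4049, -0.7323, -3.8326)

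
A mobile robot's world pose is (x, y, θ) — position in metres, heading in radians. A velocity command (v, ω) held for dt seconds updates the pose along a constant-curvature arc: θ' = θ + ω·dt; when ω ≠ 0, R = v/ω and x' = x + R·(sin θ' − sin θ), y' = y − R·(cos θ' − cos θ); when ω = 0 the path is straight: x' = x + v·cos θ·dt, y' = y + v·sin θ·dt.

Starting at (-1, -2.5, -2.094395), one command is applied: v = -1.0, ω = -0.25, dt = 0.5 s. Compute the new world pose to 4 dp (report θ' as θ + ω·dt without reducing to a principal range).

(-0.7236, -2.0837, -2.2194)

θ' = -2.0944 + -0.25·0.5 = -2.2194
R = v/ω = -1.0/-0.25 = 4.0000
x' = -1 + 4.0000·(sin -2.2194 − sin -2.0944) = -0.7236
y' = -2.5 − 4.0000·(cos -2.2194 − cos -2.0944) = -2.0837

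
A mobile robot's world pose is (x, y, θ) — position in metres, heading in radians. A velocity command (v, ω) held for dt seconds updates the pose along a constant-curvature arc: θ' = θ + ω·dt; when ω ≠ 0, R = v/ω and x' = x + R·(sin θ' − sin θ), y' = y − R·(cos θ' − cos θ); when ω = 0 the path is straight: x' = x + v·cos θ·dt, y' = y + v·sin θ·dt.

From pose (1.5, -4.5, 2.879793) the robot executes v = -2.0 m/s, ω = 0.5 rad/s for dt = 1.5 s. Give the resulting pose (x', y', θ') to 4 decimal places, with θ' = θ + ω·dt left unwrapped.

(4.4114, -4.1690, 3.6298)

θ' = 2.8798 + 0.5·1.5 = 3.6298
R = v/ω = -2.0/0.5 = -4.0000
x' = 1.5 + -4.0000·(sin 3.6298 − sin 2.8798) = 4.4114
y' = -4.5 − -4.0000·(cos 3.6298 − cos 2.8798) = -4.1690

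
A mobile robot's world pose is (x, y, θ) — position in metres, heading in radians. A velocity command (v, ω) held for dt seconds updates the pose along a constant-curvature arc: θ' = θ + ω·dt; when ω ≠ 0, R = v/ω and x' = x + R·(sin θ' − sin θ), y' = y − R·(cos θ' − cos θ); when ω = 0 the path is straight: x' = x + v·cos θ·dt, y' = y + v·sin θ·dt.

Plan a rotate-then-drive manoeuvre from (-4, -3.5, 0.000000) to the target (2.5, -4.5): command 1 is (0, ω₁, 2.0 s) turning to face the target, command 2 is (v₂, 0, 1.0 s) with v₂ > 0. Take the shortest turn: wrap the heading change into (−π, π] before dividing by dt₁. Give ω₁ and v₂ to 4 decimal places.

heading to target = atan2(-4.5−-3.5, 2.5−-4) = -0.1526
Δθ = wrap(-0.1526 − 0.0000) = -0.1526; ω₁ = Δθ/dt₁ = -0.0763
distance = √((2.5−-4)² + (-4.5−-3.5)²) = 6.5765; v₂ = distance/dt₂ = 6.5765

ω₁ = -0.0763, v₂ = 6.5765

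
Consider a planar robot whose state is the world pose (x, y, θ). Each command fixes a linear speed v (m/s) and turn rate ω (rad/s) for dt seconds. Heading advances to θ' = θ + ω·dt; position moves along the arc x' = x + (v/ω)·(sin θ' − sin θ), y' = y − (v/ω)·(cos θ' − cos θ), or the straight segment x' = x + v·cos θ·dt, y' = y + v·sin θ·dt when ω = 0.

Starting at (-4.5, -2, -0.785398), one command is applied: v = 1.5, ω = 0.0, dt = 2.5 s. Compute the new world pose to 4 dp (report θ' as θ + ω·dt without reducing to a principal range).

(-1.8483, -4.6516, -0.7854)

θ' = -0.7854 + 0.0·2.5 = -0.7854
ω = 0 → straight: x' = -4.5 + 1.5·cos(-0.7854)·2.5 = -1.8483
y' = -2 + 1.5·sin(-0.7854)·2.5 = -4.6516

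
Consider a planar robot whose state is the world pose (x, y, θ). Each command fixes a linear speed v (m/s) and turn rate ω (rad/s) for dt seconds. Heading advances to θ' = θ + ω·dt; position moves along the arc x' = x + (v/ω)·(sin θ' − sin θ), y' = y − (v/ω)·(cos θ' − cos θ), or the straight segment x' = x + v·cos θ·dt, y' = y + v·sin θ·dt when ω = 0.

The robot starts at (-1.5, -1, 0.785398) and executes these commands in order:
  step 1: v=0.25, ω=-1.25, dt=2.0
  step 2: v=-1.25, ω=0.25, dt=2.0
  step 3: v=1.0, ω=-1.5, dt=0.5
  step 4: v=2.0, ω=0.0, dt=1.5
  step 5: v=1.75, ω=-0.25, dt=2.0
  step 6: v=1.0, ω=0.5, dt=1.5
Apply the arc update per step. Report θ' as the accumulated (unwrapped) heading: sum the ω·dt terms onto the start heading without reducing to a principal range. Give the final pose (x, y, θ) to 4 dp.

step 1: θ'=-1.7146 (R=-0.2000) → pose (-1.1606, -1.1701, -1.7146)
step 2: θ'=-1.2146 (R=-5.0000) → pose (-1.4229, 1.2900, -1.2146)
step 3: θ'=-1.9646 (R=-0.6667) → pose (-1.4321, 0.8017, -1.9646)
step 4: θ'=-1.9646 (straight) → pose (-2.5832, -1.9686, -1.9646)
step 5: θ'=-2.4646 (R=-7.0000) → pose (-4.6622, -4.7389, -2.4646)
step 6: θ'=-1.7146 (R=2.0000) → pose (-5.3887, -6.0112, -1.7146)

(-5.3887, -6.0112, -1.7146)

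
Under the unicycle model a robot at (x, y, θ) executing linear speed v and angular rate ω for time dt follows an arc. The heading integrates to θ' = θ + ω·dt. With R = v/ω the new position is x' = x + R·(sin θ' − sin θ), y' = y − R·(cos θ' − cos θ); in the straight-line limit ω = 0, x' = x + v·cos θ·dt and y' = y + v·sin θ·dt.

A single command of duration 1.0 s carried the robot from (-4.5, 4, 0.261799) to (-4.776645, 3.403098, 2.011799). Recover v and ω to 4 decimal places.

v = -0.7500, ω = 1.7500

Δθ = 2.011799 − 0.261799 = 1.750000
ω = Δθ/dt = 1.750000/1.0 = 1.7500
R = −Δy/(cos θ' − cos θ) = -0.4286
v = R·ω = -0.4286·1.7500 = -0.7500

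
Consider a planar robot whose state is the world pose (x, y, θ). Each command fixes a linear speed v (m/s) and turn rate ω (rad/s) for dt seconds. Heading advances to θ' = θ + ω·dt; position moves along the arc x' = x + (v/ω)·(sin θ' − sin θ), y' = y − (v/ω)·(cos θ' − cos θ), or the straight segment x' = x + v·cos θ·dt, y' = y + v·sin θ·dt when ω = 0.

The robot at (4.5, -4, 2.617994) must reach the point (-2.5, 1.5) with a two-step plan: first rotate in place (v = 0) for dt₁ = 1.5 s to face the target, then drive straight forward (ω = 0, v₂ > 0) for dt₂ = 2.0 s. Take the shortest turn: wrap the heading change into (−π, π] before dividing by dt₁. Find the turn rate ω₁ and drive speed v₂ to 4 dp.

heading to target = atan2(1.5−-4, -2.5−4.5) = 2.4756
Δθ = wrap(2.4756 − 2.6180) = -0.1424; ω₁ = Δθ/dt₁ = -0.0949
distance = √((-2.5−4.5)² + (1.5−-4)²) = 8.9022; v₂ = distance/dt₂ = 4.4511

ω₁ = -0.0949, v₂ = 4.4511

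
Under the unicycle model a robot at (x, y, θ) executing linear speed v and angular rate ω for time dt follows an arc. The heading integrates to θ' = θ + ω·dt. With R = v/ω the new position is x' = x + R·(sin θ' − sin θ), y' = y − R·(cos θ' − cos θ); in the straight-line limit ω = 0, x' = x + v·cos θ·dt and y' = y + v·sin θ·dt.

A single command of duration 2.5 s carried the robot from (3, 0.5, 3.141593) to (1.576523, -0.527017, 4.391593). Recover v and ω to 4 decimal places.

Δθ = 4.391593 − 3.141593 = 1.250000
ω = Δθ/dt = 1.250000/2.5 = 0.5000
R = Δx/(sin θ' − sin θ) = 1.5000
v = R·ω = 1.5000·0.5000 = 0.7500

v = 0.7500, ω = 0.5000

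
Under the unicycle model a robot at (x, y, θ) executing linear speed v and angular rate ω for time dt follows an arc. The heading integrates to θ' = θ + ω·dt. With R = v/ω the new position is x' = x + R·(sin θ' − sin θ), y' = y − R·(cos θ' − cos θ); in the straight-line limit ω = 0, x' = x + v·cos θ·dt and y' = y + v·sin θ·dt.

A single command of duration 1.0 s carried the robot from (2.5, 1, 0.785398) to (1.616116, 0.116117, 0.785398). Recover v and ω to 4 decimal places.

v = -1.2500, ω = 0.0000

Δθ = 0.785398 − 0.785398 = 0.000000
ω = Δθ/dt = 0.000000/1.0 = 0.0000
ω = 0 → v = (Δx·cos θ + Δy·sin θ)/dt = -1.2500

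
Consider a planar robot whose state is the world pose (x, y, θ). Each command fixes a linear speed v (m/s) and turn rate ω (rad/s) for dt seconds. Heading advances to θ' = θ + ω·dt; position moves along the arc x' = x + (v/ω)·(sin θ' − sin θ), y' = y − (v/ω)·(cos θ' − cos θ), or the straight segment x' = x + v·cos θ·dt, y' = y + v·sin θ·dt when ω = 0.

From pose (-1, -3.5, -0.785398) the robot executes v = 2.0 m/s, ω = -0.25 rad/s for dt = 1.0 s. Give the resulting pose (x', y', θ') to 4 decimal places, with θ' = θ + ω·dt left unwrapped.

(0.2237, -5.0754, -1.0354)

θ' = -0.7854 + -0.25·1.0 = -1.0354
R = v/ω = 2.0/-0.25 = -8.0000
x' = -1 + -8.0000·(sin -1.0354 − sin -0.7854) = 0.2237
y' = -3.5 − -8.0000·(cos -1.0354 − cos -0.7854) = -5.0754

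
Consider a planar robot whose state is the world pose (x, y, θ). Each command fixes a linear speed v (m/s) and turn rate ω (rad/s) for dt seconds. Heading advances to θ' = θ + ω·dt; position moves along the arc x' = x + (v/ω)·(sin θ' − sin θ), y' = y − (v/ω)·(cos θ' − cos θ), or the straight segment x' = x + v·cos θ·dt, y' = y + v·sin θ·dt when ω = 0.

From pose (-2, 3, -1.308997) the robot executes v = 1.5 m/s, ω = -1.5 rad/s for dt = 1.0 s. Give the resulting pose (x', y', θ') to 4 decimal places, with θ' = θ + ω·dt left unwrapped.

(-2.6394, 1.7960, -2.8090)

θ' = -1.3090 + -1.5·1.0 = -2.8090
R = v/ω = 1.5/-1.5 = -1.0000
x' = -2 + -1.0000·(sin -2.8090 − sin -1.3090) = -2.6394
y' = 3 − -1.0000·(cos -2.8090 − cos -1.3090) = 1.7960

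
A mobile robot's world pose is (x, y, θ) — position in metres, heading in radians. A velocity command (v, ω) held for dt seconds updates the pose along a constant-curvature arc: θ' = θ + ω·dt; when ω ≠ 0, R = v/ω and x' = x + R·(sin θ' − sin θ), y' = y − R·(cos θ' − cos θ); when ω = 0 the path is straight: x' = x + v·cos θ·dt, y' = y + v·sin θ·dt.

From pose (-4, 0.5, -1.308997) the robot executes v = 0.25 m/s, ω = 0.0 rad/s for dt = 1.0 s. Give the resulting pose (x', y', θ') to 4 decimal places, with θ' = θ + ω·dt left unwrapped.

θ' = -1.3090 + 0.0·1.0 = -1.3090
ω = 0 → straight: x' = -4 + 0.25·cos(-1.3090)·1.0 = -3.9353
y' = 0.5 + 0.25·sin(-1.3090)·1.0 = 0.2585

(-3.9353, 0.2585, -1.3090)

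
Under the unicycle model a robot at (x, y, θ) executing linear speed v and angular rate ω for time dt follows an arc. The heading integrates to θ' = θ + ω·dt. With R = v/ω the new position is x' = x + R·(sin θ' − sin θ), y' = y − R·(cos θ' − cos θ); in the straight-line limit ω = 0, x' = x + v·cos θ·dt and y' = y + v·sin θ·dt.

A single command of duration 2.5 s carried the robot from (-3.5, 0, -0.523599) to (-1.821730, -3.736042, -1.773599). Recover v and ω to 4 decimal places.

v = 1.7500, ω = -0.5000

Δθ = -1.773599 − -0.523599 = -1.250000
ω = Δθ/dt = -1.250000/2.5 = -0.5000
R = −Δy/(cos θ' − cos θ) = -3.5000
v = R·ω = -3.5000·-0.5000 = 1.7500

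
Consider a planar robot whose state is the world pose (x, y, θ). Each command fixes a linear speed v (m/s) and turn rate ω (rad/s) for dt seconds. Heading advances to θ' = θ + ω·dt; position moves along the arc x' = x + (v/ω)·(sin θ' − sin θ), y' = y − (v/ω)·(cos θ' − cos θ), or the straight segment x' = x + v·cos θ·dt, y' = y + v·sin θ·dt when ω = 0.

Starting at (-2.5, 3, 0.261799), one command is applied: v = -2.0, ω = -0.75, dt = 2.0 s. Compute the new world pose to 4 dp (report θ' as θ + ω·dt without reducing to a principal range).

(-5.7107, 4.7051, -1.2382)

θ' = 0.2618 + -0.75·2.0 = -1.2382
R = v/ω = -2.0/-0.75 = 2.6667
x' = -2.5 + 2.6667·(sin -1.2382 − sin 0.2618) = -5.7107
y' = 3 − 2.6667·(cos -1.2382 − cos 0.2618) = 4.7051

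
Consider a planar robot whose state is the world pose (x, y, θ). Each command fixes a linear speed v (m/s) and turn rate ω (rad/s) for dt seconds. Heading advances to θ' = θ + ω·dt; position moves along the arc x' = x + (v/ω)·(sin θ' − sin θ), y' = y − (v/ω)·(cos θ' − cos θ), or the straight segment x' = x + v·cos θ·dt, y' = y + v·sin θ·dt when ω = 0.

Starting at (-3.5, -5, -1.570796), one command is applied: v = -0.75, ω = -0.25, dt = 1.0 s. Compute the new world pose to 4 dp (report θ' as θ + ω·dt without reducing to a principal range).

θ' = -1.5708 + -0.25·1.0 = -1.8208
R = v/ω = -0.75/-0.25 = 3.0000
x' = -3.5 + 3.0000·(sin -1.8208 − sin -1.5708) = -3.4067
y' = -5 − 3.0000·(cos -1.8208 − cos -1.5708) = -4.2578

(-3.4067, -4.2578, -1.8208)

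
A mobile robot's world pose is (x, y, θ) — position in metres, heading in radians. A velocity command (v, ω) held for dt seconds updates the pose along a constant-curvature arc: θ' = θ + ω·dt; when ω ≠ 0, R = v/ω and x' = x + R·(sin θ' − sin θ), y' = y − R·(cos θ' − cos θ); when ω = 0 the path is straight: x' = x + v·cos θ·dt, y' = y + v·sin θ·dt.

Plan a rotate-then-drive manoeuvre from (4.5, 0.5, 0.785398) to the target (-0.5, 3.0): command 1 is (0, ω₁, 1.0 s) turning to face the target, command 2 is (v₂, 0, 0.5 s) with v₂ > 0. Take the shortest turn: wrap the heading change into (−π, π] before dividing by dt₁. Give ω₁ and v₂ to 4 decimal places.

ω₁ = 1.8925, v₂ = 11.1803

heading to target = atan2(3−0.5, -0.5−4.5) = 2.6779
Δθ = wrap(2.6779 − 0.7854) = 1.8925; ω₁ = Δθ/dt₁ = 1.8925
distance = √((-0.5−4.5)² + (3−0.5)²) = 5.5902; v₂ = distance/dt₂ = 11.1803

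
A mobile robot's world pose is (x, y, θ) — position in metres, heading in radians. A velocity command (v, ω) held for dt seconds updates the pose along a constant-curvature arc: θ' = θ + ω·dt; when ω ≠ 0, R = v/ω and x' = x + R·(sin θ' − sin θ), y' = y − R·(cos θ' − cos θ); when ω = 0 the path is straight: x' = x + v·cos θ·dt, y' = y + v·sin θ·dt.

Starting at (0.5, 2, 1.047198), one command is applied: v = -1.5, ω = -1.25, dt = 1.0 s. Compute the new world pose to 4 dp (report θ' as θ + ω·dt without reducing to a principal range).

(-0.7809, 1.4246, -0.2028)

θ' = 1.0472 + -1.25·1.0 = -0.2028
R = v/ω = -1.5/-1.25 = 1.2000
x' = 0.5 + 1.2000·(sin -0.2028 − sin 1.0472) = -0.7809
y' = 2 − 1.2000·(cos -0.2028 − cos 1.0472) = 1.4246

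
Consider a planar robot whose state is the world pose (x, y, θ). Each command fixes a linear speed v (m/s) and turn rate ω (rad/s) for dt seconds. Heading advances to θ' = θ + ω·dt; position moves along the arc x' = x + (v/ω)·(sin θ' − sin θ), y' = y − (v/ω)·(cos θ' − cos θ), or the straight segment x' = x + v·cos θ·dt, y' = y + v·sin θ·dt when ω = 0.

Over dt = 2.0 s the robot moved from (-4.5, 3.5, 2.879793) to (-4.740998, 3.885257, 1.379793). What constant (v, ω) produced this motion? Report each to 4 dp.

Δθ = 1.379793 − 2.879793 = -1.500000
ω = Δθ/dt = -1.500000/2.0 = -0.7500
R = −Δy/(cos θ' − cos θ) = -0.3333
v = R·ω = -0.3333·-0.7500 = 0.2500

v = 0.2500, ω = -0.7500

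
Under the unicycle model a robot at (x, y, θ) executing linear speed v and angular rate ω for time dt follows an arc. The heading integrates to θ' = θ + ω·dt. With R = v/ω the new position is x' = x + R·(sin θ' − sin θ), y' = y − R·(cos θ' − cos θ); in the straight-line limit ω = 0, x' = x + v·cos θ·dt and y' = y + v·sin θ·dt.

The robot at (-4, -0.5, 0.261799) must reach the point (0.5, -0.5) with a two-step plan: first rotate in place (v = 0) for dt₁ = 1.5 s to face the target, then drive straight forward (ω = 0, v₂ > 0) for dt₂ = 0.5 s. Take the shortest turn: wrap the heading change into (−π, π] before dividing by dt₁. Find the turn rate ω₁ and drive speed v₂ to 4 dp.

ω₁ = -0.1745, v₂ = 9.0000

heading to target = atan2(-0.5−-0.5, 0.5−-4) = 0.0000
Δθ = wrap(0.0000 − 0.2618) = -0.2618; ω₁ = Δθ/dt₁ = -0.1745
distance = √((0.5−-4)² + (-0.5−-0.5)²) = 4.5000; v₂ = distance/dt₂ = 9.0000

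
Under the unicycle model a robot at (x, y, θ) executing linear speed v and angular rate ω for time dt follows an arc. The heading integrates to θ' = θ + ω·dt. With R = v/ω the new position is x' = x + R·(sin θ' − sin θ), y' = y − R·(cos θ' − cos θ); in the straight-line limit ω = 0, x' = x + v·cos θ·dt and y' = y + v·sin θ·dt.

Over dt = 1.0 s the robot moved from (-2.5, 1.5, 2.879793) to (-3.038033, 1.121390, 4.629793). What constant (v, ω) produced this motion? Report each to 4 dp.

v = 0.7500, ω = 1.7500

Δθ = 4.629793 − 2.879793 = 1.750000
ω = Δθ/dt = 1.750000/1.0 = 1.7500
R = Δx/(sin θ' − sin θ) = 0.4286
v = R·ω = 0.4286·1.7500 = 0.7500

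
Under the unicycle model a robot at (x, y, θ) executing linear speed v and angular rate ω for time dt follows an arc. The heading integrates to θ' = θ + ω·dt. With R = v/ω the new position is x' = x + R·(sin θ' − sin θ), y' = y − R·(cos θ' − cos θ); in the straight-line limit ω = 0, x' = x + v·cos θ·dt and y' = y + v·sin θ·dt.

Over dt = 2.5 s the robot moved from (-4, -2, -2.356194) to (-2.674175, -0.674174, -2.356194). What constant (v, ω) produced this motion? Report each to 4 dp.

Δθ = -2.356194 − -2.356194 = 0.000000
ω = Δθ/dt = 0.000000/2.5 = 0.0000
ω = 0 → v = (Δx·cos θ + Δy·sin θ)/dt = -0.7500

v = -0.7500, ω = 0.0000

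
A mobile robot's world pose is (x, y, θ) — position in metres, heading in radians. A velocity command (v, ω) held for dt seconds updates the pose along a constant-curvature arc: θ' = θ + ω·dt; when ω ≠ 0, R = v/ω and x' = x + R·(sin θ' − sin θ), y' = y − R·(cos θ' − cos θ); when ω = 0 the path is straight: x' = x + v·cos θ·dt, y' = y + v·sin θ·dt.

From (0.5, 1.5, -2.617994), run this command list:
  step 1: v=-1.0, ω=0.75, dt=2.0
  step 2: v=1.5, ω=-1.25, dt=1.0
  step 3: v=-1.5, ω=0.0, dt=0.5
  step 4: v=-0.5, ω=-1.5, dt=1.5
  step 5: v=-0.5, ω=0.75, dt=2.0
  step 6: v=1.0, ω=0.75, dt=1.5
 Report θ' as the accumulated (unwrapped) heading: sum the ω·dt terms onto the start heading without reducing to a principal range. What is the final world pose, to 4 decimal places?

step 1: θ'=-1.1180 (R=-1.3333) → pose (1.0323, 3.2380, -1.1180)
step 2: θ'=-2.3680 (R=-1.2000) → pose (0.7917, 1.8546, -2.3680)
step 3: θ'=-2.3680 (straight) → pose (1.3282, 2.3786, -2.3680)
step 4: θ'=-4.6180 (R=0.3333) → pose (1.8930, 2.1715, -4.6180)
step 5: θ'=-3.1180 (R=-0.6667) → pose (2.5724, 1.5679, -3.1180)
step 6: θ'=-1.9930 (R=1.3333) → pose (1.3876, 0.7813, -1.9930)

(1.3876, 0.7813, -1.9930)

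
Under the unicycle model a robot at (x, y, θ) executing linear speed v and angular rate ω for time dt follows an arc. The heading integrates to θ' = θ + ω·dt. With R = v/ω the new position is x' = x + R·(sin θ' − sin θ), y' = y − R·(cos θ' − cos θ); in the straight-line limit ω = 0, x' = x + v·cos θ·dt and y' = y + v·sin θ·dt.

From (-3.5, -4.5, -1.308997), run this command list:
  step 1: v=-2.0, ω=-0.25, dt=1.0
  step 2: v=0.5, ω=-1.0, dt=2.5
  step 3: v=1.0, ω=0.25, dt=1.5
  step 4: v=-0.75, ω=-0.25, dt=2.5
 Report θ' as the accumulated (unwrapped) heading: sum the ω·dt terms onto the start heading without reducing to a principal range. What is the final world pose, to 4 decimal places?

step 1: θ'=-1.5590 (R=8.0000) → pose (-3.7720, -2.5238, -1.5590)
step 2: θ'=-4.0590 (R=-0.5000) → pose (-4.6690, -2.8337, -4.0590)
step 3: θ'=-3.6840 (R=4.0000) → pose (-5.7803, -1.8393, -3.6840)
step 4: θ'=-4.3090 (R=3.0000) → pose (-4.5697, -3.2311, -4.3090)

(-4.5697, -3.2311, -4.3090)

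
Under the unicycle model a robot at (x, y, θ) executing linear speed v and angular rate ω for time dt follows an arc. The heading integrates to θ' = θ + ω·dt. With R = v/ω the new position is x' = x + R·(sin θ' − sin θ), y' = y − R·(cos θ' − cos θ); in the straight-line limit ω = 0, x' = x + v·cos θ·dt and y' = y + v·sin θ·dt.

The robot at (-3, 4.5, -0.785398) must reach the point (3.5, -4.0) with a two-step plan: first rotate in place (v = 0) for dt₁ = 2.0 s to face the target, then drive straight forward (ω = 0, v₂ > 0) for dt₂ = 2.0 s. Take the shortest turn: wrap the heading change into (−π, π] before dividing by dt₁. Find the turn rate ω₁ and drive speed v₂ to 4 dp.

heading to target = atan2(-4−4.5, 3.5−-3) = -0.9179
Δθ = wrap(-0.9179 − -0.7854) = -0.1326; ω₁ = Δθ/dt₁ = -0.0663
distance = √((3.5−-3)² + (-4−4.5)²) = 10.7005; v₂ = distance/dt₂ = 5.3502

ω₁ = -0.0663, v₂ = 5.3502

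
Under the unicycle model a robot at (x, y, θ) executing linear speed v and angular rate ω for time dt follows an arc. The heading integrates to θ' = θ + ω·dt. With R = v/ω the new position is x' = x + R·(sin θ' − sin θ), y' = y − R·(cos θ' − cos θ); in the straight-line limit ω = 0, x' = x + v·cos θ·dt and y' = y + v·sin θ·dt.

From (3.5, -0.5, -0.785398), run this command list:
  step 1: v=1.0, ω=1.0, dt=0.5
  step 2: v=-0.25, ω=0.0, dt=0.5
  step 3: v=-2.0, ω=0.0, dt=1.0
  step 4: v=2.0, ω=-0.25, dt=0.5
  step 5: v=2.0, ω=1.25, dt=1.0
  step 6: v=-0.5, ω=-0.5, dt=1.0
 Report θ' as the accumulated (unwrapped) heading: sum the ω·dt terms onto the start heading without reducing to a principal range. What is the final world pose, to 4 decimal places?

step 1: θ'=-0.2854 (R=1.0000) → pose (3.9256, -0.7524, -0.2854)
step 2: θ'=-0.2854 (straight) → pose (3.8056, -0.7173, -0.2854)
step 3: θ'=-0.2854 (straight) → pose (1.8865, -0.1542, -0.2854)
step 4: θ'=-0.4104 (R=-8.0000) → pose (2.8260, -0.4949, -0.4104)
step 5: θ'=0.8396 (R=1.6000) → pose (4.6554, -0.0961, 0.8396)
step 6: θ'=0.3396 (R=1.0000) → pose (4.2441, -0.3713, 0.3396)

(4.2441, -0.3713, 0.3396)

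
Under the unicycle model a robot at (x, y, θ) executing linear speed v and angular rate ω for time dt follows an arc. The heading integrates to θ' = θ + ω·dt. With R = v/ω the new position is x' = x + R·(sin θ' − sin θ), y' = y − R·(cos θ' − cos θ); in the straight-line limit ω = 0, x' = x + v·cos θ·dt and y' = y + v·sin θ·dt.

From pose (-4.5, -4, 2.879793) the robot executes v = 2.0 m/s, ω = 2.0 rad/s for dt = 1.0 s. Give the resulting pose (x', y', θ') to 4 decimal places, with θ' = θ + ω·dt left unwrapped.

θ' = 2.8798 + 2.0·1.0 = 4.8798
R = v/ω = 2.0/2.0 = 1.0000
x' = -4.5 + 1.0000·(sin 4.8798 − sin 2.8798) = -5.7448
y' = -4 − 1.0000·(cos 4.8798 − cos 2.8798) = -5.1325

(-5.7448, -5.1325, 4.8798)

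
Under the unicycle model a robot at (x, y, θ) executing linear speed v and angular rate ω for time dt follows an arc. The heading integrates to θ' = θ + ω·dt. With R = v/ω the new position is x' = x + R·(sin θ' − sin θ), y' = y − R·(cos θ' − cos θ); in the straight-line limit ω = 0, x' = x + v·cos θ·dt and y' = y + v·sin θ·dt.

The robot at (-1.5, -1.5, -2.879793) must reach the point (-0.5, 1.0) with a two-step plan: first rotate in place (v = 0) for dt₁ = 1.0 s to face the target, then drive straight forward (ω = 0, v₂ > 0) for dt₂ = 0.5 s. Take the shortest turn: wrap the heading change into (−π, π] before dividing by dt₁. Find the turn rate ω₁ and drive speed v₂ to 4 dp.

heading to target = atan2(1−-1.5, -0.5−-1.5) = 1.1903
Δθ = wrap(1.1903 − -2.8798) = -2.2131; ω₁ = Δθ/dt₁ = -2.2131
distance = √((-0.5−-1.5)² + (1−-1.5)²) = 2.6926; v₂ = distance/dt₂ = 5.3852

ω₁ = -2.2131, v₂ = 5.3852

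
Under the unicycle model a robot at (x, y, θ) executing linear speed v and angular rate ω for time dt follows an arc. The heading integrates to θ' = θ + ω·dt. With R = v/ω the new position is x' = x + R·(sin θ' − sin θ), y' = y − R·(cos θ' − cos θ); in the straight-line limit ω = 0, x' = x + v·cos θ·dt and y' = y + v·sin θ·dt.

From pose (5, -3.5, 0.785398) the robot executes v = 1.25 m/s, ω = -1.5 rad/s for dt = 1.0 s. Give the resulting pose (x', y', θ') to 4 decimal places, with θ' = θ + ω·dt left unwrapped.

(6.1354, -3.4598, -0.7146)

θ' = 0.7854 + -1.5·1.0 = -0.7146
R = v/ω = 1.25/-1.5 = -0.8333
x' = 5 + -0.8333·(sin -0.7146 − sin 0.7854) = 6.1354
y' = -3.5 − -0.8333·(cos -0.7146 − cos 0.7854) = -3.4598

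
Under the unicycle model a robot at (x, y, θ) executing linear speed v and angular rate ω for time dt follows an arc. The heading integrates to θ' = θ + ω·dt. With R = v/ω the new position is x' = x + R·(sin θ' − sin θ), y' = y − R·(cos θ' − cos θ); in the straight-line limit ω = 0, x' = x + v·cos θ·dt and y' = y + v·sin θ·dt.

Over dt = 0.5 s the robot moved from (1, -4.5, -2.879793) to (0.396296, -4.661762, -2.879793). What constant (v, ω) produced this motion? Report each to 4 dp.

v = 1.2500, ω = 0.0000

Δθ = -2.879793 − -2.879793 = 0.000000
ω = Δθ/dt = 0.000000/0.5 = 0.0000
ω = 0 → v = (Δx·cos θ + Δy·sin θ)/dt = 1.2500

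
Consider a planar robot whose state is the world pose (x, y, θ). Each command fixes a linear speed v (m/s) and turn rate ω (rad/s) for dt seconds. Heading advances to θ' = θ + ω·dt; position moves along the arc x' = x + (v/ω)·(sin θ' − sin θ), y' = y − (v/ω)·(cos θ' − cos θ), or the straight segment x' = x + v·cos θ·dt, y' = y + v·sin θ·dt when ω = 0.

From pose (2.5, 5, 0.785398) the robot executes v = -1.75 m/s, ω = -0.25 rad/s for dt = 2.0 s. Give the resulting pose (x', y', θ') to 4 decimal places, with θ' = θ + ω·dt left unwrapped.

θ' = 0.7854 + -0.25·2.0 = 0.2854
R = v/ω = -1.75/-0.25 = 7.0000
x' = 2.5 + 7.0000·(sin 0.2854 − sin 0.7854) = -0.4790
y' = 5 − 7.0000·(cos 0.2854 − cos 0.7854) = 3.2329

(-0.4790, 3.2329, 0.2854)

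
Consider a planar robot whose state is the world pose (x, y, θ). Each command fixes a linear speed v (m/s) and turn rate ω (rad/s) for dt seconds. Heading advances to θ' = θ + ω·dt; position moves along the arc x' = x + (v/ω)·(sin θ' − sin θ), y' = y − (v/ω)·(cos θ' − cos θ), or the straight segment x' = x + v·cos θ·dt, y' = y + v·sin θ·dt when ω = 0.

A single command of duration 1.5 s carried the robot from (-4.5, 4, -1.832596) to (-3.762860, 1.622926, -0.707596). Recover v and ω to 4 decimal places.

Δθ = -0.707596 − -1.832596 = 1.125000
ω = Δθ/dt = 1.125000/1.5 = 0.7500
R = −Δy/(cos θ' − cos θ) = 2.3333
v = R·ω = 2.3333·0.7500 = 1.7500

v = 1.7500, ω = 0.7500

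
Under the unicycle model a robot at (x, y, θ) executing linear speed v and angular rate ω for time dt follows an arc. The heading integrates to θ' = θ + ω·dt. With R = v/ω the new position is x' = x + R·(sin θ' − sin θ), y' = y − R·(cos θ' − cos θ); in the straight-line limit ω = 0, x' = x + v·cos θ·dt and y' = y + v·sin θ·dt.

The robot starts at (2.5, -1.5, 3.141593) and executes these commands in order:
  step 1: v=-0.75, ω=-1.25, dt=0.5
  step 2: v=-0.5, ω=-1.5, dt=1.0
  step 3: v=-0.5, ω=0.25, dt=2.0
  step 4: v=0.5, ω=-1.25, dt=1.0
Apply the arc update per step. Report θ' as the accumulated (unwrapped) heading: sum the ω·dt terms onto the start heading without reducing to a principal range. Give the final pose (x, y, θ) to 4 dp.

step 1: θ'=2.5166 (R=0.6000) → pose (2.8511, -1.6134, 2.5166)
step 2: θ'=1.0166 (R=0.3333) → pose (2.9395, -2.0592, 1.0166)
step 3: θ'=1.5166 (R=-2.0000) → pose (2.6430, -3.0033, 1.5166)
step 4: θ'=0.2666 (R=-0.4000) → pose (2.9371, -2.6391, 0.2666)

(2.9371, -2.6391, 0.2666)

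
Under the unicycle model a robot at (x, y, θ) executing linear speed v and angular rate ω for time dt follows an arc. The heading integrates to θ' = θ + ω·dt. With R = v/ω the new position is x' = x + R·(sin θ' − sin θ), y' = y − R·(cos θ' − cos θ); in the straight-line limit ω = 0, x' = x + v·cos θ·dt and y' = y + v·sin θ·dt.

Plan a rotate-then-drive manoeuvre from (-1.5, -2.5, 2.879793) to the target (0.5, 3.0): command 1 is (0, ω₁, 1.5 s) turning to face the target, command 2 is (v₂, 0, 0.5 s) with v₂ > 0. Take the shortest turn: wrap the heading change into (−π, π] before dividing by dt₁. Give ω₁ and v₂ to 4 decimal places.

heading to target = atan2(3−-2.5, 0.5−-1.5) = 1.2220
Δθ = wrap(1.2220 − 2.8798) = -1.6578; ω₁ = Δθ/dt₁ = -1.1052
distance = √((0.5−-1.5)² + (3−-2.5)²) = 5.8523; v₂ = distance/dt₂ = 11.7047

ω₁ = -1.1052, v₂ = 11.7047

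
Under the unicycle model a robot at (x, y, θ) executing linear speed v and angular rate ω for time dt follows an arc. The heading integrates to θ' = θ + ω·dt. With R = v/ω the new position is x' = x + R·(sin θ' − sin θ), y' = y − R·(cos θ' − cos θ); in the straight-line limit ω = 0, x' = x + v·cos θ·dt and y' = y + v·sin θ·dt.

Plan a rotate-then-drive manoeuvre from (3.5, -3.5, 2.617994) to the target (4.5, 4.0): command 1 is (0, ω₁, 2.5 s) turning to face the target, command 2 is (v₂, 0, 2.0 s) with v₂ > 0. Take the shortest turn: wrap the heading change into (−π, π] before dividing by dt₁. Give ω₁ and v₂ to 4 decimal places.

heading to target = atan2(4−-3.5, 4.5−3.5) = 1.4382
Δθ = wrap(1.4382 − 2.6180) = -1.1797; ω₁ = Δθ/dt₁ = -0.4719
distance = √((4.5−3.5)² + (4−-3.5)²) = 7.5664; v₂ = distance/dt₂ = 3.7832

ω₁ = -0.4719, v₂ = 3.7832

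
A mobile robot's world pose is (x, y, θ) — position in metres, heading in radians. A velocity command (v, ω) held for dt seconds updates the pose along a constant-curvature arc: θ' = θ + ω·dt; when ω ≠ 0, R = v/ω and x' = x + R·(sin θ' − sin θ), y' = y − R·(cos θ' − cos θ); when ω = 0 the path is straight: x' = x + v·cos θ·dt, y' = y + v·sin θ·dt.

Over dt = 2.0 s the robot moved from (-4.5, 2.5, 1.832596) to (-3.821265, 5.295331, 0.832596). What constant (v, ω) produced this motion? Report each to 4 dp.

v = 1.5000, ω = -0.5000

Δθ = 0.832596 − 1.832596 = -1.000000
ω = Δθ/dt = -1.000000/2.0 = -0.5000
R = −Δy/(cos θ' − cos θ) = -3.0000
v = R·ω = -3.0000·-0.5000 = 1.5000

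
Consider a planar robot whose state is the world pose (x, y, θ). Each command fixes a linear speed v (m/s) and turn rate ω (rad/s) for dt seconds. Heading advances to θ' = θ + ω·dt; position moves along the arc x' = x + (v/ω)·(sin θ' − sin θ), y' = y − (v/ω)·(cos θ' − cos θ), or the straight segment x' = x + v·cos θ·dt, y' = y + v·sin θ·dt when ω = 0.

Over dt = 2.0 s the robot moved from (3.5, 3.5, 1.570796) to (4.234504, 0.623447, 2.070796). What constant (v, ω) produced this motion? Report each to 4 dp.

v = -1.5000, ω = 0.2500

Δθ = 2.070796 − 1.570796 = 0.500000
ω = Δθ/dt = 0.500000/2.0 = 0.2500
R = −Δy/(cos θ' − cos θ) = -6.0000
v = R·ω = -6.0000·0.2500 = -1.5000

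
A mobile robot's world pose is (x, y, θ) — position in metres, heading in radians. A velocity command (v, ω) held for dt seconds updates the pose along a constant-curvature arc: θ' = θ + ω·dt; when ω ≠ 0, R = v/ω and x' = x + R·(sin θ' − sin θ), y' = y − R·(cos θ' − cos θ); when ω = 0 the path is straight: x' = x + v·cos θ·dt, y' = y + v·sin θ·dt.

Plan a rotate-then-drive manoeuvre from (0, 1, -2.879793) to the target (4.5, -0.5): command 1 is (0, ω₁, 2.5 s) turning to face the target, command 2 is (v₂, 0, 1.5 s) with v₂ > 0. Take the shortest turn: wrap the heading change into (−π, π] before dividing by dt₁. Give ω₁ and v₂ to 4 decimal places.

heading to target = atan2(-0.5−1, 4.5−0) = -0.3218
Δθ = wrap(-0.3218 − -2.8798) = 2.5580; ω₁ = Δθ/dt₁ = 1.0232
distance = √((4.5−0)² + (-0.5−1)²) = 4.7434; v₂ = distance/dt₂ = 3.1623

ω₁ = 1.0232, v₂ = 3.1623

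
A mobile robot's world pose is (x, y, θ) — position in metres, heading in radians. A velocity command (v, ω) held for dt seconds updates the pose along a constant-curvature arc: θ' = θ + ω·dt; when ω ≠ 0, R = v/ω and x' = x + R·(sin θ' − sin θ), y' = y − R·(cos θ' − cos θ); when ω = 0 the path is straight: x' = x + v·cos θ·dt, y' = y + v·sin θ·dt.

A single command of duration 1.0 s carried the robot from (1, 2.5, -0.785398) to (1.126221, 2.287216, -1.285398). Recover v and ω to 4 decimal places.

v = 0.2500, ω = -0.5000

Δθ = -1.285398 − -0.785398 = -0.500000
ω = Δθ/dt = -0.500000/1.0 = -0.5000
R = −Δy/(cos θ' − cos θ) = -0.5000
v = R·ω = -0.5000·-0.5000 = 0.2500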